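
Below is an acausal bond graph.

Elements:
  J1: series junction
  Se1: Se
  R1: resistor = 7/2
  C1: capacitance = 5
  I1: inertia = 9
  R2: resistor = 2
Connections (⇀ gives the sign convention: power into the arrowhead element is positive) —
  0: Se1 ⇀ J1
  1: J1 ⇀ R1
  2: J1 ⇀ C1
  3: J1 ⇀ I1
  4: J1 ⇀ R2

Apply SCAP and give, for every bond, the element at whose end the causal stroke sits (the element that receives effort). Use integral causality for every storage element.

β0 stroke at J1
β1 stroke at J1
β2 stroke at J1
β3 stroke at I1
β4 stroke at J1

β0 →J1  (Se1: effort source, stroke at far end)
β2 →J1  (prefer integral on C1)
β3 →I1  (I1: I, integral causality)
β1 →J1  (1-jn J1 has f-setter on 3)
β4 →J1  (J1 flow already set via bond 3)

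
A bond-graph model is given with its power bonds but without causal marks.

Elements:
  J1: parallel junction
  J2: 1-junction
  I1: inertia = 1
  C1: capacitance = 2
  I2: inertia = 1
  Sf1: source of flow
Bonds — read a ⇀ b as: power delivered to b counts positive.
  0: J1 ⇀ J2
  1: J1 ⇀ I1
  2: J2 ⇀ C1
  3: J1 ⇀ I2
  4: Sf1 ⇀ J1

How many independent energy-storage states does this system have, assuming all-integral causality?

3  (C1, I1, I2 all integral)

b4 stroke at Sf1  (Sf1: flow source, stroke at near end)
b1 stroke at I1  (I1: I, integral causality)
b2 stroke at J2  (prefer integral on C1)
b0 stroke at J1  (J2 needs exactly one f-in)
b3 stroke at I2  (common-e at J1 fixed by 0)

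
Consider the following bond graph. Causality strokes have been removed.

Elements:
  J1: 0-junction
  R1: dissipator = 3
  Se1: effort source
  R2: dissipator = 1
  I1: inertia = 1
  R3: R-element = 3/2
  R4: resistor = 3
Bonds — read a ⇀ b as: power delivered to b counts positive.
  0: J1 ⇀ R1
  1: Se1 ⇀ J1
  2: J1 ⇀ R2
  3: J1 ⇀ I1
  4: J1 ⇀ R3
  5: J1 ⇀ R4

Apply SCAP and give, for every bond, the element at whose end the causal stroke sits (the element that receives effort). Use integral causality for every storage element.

bond 1 →J1  (Se1 (Se) sets effort on bond)
bond 0 →R1  (0-jn J1 has e-setter on 1)
bond 2 →R2  (J1 effort already set via bond 1)
bond 3 →I1  (J1: bond 1 brought effort, rest push out)
bond 4 →R3  (J1: bond 1 brought effort, rest push out)
bond 5 →R4  (0-jn J1 has e-setter on 1)

#0 stroke at R1
#1 stroke at J1
#2 stroke at R2
#3 stroke at I1
#4 stroke at R3
#5 stroke at R4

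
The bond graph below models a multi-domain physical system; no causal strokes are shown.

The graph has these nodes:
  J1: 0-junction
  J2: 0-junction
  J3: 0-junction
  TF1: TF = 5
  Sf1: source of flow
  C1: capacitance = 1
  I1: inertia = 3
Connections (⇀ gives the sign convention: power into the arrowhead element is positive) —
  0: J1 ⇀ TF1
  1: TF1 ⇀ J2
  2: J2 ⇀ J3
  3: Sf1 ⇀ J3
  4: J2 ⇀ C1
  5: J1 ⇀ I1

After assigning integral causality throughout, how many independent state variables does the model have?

#3 |Sf1  (Sf1 fixes flow; stroke at Sf1)
#2 |J3  (J3 needs exactly one e-in)
#4 |J2  (prefer integral on C1)
#1 |TF1  (common-e at J2 fixed by 4)
#0 |J1  (TF1 one-in-one-out from 1)
#5 |I1  (common-e at J1 fixed by 0)

2  (C1, I1 all integral)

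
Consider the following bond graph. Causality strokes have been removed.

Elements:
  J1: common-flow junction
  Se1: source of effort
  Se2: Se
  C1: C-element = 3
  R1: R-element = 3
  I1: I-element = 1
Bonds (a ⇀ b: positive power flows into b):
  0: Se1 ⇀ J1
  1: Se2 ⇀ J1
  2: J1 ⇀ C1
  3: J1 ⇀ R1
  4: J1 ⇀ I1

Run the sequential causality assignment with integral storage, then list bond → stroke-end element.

b0 stroke at J1  (source Se1 imposes e)
b1 stroke at J1  (Se2: effort source, stroke at far end)
b2 stroke at J1  (C1 outputs effort q/C1)
b4 stroke at I1  (prefer integral on I1)
b3 stroke at J1  (1-jn J1 has f-setter on 4)

#0 →J1
#1 →J1
#2 →J1
#3 →J1
#4 →I1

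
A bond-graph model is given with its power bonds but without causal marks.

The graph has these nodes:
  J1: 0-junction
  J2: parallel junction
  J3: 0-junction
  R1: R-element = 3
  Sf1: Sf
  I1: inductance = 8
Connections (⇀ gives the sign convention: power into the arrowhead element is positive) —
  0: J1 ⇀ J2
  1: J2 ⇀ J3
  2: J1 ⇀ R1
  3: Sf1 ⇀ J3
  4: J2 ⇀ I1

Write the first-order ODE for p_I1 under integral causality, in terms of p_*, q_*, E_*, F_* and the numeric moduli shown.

dp_I1/dt = 3*F_Sf1 - 3*p_I1/8

b3 stroke→Sf1  (Sf1: flow source, stroke at near end)
b1 stroke→J3  (J3 needs exactly one e-in)
b4 stroke→I1  (I1 integral (f out))
b0 stroke→J2  (J2: last free bond brings effort in)
b2 stroke→J1  (J1: last free bond brings effort in)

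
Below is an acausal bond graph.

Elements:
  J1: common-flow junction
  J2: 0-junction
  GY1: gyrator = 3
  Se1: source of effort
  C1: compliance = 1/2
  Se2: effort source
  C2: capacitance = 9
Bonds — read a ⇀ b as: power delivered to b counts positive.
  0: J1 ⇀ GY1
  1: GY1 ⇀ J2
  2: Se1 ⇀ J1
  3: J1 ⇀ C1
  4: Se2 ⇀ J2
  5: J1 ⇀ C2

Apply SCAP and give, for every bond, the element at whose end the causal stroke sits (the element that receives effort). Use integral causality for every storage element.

b0 →GY1
b1 →GY1
b2 →J1
b3 →J1
b4 →J2
b5 →J1

b2 stroke→J1  (Se1 (Se) sets effort on bond)
b4 stroke→J2  (Se2: effort source, stroke at far end)
b1 stroke→GY1  (0-jn J2 has e-setter on 4)
b0 stroke→GY1  (GY GY1: same side as bond 1)
b3 stroke→J1  (common-f at J1 fixed by 0)
b5 stroke→J1  (common-f at J1 fixed by 0)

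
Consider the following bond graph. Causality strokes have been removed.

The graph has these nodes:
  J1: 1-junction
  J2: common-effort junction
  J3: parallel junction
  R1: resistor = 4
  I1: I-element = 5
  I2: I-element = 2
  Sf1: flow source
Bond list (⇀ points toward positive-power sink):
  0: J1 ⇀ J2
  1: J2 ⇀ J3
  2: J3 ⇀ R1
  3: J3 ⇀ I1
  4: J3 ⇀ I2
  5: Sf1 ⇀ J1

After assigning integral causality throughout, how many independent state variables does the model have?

#5 stroke→Sf1  (source Sf1 imposes f)
#0 stroke→J1  (1-jn J1 has f-setter on 5)
#1 stroke→J2  (J2: last free bond brings effort in)
#3 stroke→I1  (prefer integral on I1)
#4 stroke→I2  (I2: I, integral causality)
#2 stroke→J3  (closing 0-jn rule on J3)

2  (I1, I2 all integral)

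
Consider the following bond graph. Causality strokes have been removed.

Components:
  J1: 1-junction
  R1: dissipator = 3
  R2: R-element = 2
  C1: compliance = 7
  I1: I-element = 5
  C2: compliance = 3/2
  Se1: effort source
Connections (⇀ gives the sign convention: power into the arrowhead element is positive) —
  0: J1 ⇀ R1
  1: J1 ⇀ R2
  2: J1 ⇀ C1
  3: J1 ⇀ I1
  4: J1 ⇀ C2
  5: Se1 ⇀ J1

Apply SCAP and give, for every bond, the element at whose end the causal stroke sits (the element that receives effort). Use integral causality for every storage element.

β0 |J1
β1 |J1
β2 |J1
β3 |I1
β4 |J1
β5 |J1

bond 5 →J1  (source Se1 imposes e)
bond 2 →J1  (C1 outputs effort q/C1)
bond 3 →I1  (I1 outputs flow p/I1)
bond 0 →J1  (common-f at J1 fixed by 3)
bond 1 →J1  (J1 flow already set via bond 3)
bond 4 →J1  (J1 flow already set via bond 3)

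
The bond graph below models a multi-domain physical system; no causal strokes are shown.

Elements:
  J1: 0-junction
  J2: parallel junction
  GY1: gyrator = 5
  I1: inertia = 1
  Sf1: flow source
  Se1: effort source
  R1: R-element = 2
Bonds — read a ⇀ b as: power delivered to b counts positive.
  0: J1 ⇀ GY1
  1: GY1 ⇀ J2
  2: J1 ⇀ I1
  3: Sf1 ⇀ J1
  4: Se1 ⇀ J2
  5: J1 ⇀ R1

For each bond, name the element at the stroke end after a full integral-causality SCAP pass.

b3 |Sf1  (Sf1 fixes flow; stroke at Sf1)
b4 |J2  (Se1 (Se) sets effort on bond)
b1 |GY1  (common-e at J2 fixed by 4)
b0 |GY1  (GY GY1: same side as bond 1)
b2 |I1  (I1 integral (f out))
b5 |J1  (J1: last free bond brings effort in)

b0 →GY1
b1 →GY1
b2 →I1
b3 →Sf1
b4 →J2
b5 →J1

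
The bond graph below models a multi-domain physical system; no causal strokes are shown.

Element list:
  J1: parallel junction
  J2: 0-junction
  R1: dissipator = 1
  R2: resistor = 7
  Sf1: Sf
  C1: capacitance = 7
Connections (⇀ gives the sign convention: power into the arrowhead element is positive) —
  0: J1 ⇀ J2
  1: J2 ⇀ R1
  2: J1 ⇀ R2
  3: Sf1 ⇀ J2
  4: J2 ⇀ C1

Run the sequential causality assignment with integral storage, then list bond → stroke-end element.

#3 →Sf1  (Sf1 (Sf) sets flow on bond)
#4 →J2  (C1 outputs effort q/C1)
#0 →J1  (J2 effort already set via bond 4)
#1 →R1  (0-jn J2 has e-setter on 4)
#2 →R2  (0-jn J1 has e-setter on 0)

β0 stroke→J1
β1 stroke→R1
β2 stroke→R2
β3 stroke→Sf1
β4 stroke→J2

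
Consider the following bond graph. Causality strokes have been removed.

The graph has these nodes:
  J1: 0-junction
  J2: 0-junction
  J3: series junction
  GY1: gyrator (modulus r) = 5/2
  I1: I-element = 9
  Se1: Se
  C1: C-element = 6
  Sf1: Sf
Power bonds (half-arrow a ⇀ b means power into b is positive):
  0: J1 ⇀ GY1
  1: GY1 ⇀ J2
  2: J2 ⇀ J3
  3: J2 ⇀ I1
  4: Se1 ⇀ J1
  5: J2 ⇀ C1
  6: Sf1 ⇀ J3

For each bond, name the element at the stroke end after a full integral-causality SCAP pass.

β0 stroke at GY1
β1 stroke at GY1
β2 stroke at J3
β3 stroke at I1
β4 stroke at J1
β5 stroke at J2
β6 stroke at Sf1

#4 |J1  (Se1: effort source, stroke at far end)
#6 |Sf1  (Sf1 (Sf) sets flow on bond)
#0 |GY1  (J1 effort already set via bond 4)
#2 |J3  (common-f at J3 fixed by 6)
#1 |GY1  (GY GY1: same side as bond 0)
#3 |I1  (I1 integral (f out))
#5 |J2  (closing 0-jn rule on J2)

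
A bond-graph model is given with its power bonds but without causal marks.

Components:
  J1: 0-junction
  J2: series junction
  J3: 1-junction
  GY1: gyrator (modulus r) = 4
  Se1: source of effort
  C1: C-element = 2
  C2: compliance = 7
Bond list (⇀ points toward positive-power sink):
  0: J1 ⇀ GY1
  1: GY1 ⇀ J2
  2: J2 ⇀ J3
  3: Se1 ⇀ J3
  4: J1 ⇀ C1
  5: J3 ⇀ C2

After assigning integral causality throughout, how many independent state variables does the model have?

#3 stroke at J3  (Se1: effort source, stroke at far end)
#4 stroke at J1  (prefer integral on C1)
#0 stroke at GY1  (J1 effort already set via bond 4)
#1 stroke at GY1  (GY1: gyrator matches bond 0)
#2 stroke at J2  (1-jn J2 has f-setter on 1)
#5 stroke at J3  (J3: bond 2 brought flow, rest push out)

2  (C1, C2 all integral)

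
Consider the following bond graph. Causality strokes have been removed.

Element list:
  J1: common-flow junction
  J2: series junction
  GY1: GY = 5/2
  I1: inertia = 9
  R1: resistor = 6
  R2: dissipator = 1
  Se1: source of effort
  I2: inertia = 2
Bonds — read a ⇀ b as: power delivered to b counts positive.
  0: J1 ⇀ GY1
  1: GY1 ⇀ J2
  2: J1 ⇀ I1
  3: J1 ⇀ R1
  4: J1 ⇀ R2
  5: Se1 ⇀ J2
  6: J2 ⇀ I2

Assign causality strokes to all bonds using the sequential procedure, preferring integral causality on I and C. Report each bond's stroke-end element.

bond 0 stroke at J1
bond 1 stroke at J2
bond 2 stroke at I1
bond 3 stroke at J1
bond 4 stroke at J1
bond 5 stroke at J2
bond 6 stroke at I2

b5 stroke at J2  (Se1 fixes effort; stroke away)
b2 stroke at I1  (I1: I, integral causality)
b0 stroke at J1  (J1: bond 2 brought flow, rest push out)
b3 stroke at J1  (common-f at J1 fixed by 2)
b4 stroke at J1  (1-jn J1 has f-setter on 2)
b1 stroke at J2  (through GY1, causality inverts; strokes same side of GY1)
b6 stroke at I2  (J2: last free bond brings flow in)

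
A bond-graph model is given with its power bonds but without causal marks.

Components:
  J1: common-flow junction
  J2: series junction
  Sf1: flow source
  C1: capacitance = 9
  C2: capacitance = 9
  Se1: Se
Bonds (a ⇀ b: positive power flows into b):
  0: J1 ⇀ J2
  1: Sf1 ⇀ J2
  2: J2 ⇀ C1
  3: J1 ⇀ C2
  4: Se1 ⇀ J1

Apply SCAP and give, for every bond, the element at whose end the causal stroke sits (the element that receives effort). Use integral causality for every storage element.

#0 stroke at J2
#1 stroke at Sf1
#2 stroke at J2
#3 stroke at J1
#4 stroke at J1

bond 1 |Sf1  (source Sf1 imposes f)
bond 4 |J1  (Se1 fixes effort; stroke away)
bond 0 |J2  (J2: bond 1 brought flow, rest push out)
bond 2 |J2  (J2: bond 1 brought flow, rest push out)
bond 3 |J1  (J1: bond 0 brought flow, rest push out)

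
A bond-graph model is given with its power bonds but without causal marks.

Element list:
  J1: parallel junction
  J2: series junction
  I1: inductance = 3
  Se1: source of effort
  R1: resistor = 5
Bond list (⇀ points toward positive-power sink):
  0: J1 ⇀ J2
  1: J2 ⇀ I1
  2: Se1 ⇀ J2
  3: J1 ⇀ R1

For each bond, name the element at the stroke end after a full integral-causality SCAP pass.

β0 |J2
β1 |I1
β2 |J2
β3 |J1

b2 |J2  (source Se1 imposes e)
b1 |I1  (prefer integral on I1)
b0 |J2  (J2: bond 1 brought flow, rest push out)
b3 |J1  (J1 needs exactly one e-in)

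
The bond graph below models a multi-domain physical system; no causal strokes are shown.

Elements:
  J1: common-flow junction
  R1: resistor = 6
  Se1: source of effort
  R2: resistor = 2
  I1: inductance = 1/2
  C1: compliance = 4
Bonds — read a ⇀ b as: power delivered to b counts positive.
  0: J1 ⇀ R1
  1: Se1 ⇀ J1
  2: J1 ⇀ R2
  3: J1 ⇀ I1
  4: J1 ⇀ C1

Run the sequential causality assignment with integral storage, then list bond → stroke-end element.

b0 stroke→J1
b1 stroke→J1
b2 stroke→J1
b3 stroke→I1
b4 stroke→J1

b1 |J1  (Se1: effort source, stroke at far end)
b3 |I1  (prefer integral on I1)
b0 |J1  (J1 flow already set via bond 3)
b2 |J1  (1-jn J1 has f-setter on 3)
b4 |J1  (J1 flow already set via bond 3)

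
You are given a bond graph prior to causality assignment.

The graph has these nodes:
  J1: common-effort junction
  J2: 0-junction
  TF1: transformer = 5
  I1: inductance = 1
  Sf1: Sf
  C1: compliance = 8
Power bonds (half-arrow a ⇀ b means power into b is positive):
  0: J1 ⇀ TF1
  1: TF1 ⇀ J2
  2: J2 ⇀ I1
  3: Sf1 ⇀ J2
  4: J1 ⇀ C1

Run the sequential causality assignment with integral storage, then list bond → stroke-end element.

#3 stroke at Sf1  (Sf1: flow source, stroke at near end)
#2 stroke at I1  (I1: I, integral causality)
#1 stroke at J2  (closing 0-jn rule on J2)
#0 stroke at TF1  (TF1: transformer flips bond 1)
#4 stroke at J1  (closing 0-jn rule on J1)

#0 stroke→TF1
#1 stroke→J2
#2 stroke→I1
#3 stroke→Sf1
#4 stroke→J1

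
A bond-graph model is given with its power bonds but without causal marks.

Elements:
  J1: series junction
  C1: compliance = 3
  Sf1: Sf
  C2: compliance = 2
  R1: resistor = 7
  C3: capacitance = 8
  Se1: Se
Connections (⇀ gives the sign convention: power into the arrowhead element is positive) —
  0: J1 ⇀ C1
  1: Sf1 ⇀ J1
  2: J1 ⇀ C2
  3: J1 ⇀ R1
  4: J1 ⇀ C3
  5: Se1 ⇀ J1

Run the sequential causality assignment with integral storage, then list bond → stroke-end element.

b1 stroke at Sf1  (Sf1 fixes flow; stroke at Sf1)
b5 stroke at J1  (Se1 fixes effort; stroke away)
b0 stroke at J1  (J1 flow already set via bond 1)
b2 stroke at J1  (1-jn J1 has f-setter on 1)
b3 stroke at J1  (1-jn J1 has f-setter on 1)
b4 stroke at J1  (J1 flow already set via bond 1)

#0 stroke at J1
#1 stroke at Sf1
#2 stroke at J1
#3 stroke at J1
#4 stroke at J1
#5 stroke at J1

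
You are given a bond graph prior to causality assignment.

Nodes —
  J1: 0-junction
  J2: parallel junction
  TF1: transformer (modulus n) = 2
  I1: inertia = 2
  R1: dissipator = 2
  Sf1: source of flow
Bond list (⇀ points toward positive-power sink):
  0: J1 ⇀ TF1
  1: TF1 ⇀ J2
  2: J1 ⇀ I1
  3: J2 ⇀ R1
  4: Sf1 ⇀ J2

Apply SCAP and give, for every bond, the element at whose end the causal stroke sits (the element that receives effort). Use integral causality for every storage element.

b0 →J1
b1 →TF1
b2 →I1
b3 →J2
b4 →Sf1

β4 →Sf1  (Sf1: flow source, stroke at near end)
β2 →I1  (prefer integral on I1)
β0 →J1  (J1: last free bond brings effort in)
β1 →TF1  (through TF1, causality passes straight; one stroke at TF1)
β3 →J2  (J2 needs exactly one e-in)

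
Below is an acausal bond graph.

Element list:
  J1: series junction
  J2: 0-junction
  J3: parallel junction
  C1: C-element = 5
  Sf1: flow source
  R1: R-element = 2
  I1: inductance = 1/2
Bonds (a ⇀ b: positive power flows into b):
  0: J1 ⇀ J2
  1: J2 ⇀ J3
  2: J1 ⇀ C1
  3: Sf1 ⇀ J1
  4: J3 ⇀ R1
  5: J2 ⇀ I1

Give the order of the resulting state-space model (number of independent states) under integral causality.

bond 3 |Sf1  (source Sf1 imposes f)
bond 0 |J1  (J1 flow already set via bond 3)
bond 2 |J1  (J1 flow already set via bond 3)
bond 5 |I1  (I1 integral (f out))
bond 1 |J2  (J2 needs exactly one e-in)
bond 4 |J3  (J3 needs exactly one e-in)

2  (C1, I1 all integral)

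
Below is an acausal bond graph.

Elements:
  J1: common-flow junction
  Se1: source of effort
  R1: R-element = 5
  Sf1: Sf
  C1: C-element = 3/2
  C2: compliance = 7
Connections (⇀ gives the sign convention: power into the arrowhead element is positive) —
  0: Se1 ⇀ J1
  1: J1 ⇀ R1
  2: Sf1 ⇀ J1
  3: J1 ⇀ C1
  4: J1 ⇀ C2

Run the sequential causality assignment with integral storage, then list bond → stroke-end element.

bond 0 stroke→J1  (source Se1 imposes e)
bond 2 stroke→Sf1  (Sf1 (Sf) sets flow on bond)
bond 1 stroke→J1  (1-jn J1 has f-setter on 2)
bond 3 stroke→J1  (common-f at J1 fixed by 2)
bond 4 stroke→J1  (J1: bond 2 brought flow, rest push out)

β0 stroke→J1
β1 stroke→J1
β2 stroke→Sf1
β3 stroke→J1
β4 stroke→J1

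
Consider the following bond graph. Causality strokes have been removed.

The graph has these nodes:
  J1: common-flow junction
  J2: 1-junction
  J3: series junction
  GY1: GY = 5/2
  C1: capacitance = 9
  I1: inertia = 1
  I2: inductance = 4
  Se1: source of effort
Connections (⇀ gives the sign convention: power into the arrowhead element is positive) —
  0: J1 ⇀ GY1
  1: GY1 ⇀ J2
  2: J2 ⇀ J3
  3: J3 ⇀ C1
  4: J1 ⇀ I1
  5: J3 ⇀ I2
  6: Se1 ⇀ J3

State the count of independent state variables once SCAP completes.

β6 stroke at J3  (Se1 (Se) sets effort on bond)
β3 stroke at J3  (C1 outputs effort q/C1)
β4 stroke at I1  (I1 integral (f out))
β0 stroke at J1  (J1: bond 4 brought flow, rest push out)
β1 stroke at J2  (GY1: gyrator matches bond 0)
β2 stroke at J3  (closing 1-jn rule on J2)
β5 stroke at I2  (J3: last free bond brings flow in)

3  (C1, I1, I2 all integral)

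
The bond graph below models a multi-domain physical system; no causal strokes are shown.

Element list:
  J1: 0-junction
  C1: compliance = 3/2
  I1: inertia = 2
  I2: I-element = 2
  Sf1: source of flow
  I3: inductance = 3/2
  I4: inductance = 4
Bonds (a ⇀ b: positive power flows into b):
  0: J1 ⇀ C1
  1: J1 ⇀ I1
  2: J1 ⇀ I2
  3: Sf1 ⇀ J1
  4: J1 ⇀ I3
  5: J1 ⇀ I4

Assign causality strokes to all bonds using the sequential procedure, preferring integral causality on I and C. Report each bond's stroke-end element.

#0 stroke→J1
#1 stroke→I1
#2 stroke→I2
#3 stroke→Sf1
#4 stroke→I3
#5 stroke→I4

β3 →Sf1  (Sf1 fixes flow; stroke at Sf1)
β0 →J1  (C1 integral (e out))
β1 →I1  (0-jn J1 has e-setter on 0)
β2 →I2  (common-e at J1 fixed by 0)
β4 →I3  (common-e at J1 fixed by 0)
β5 →I4  (common-e at J1 fixed by 0)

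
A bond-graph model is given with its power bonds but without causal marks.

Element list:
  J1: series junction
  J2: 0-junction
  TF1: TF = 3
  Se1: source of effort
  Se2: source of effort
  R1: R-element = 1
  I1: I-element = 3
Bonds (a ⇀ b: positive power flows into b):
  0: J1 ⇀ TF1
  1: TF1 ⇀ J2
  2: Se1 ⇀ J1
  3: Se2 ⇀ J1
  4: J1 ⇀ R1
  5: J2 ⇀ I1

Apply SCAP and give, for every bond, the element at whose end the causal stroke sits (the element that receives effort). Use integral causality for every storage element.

bond 0 stroke at TF1
bond 1 stroke at J2
bond 2 stroke at J1
bond 3 stroke at J1
bond 4 stroke at J1
bond 5 stroke at I1

b2 stroke→J1  (source Se1 imposes e)
b3 stroke→J1  (Se2 fixes effort; stroke away)
b5 stroke→I1  (I1: I, integral causality)
b1 stroke→J2  (J2 needs exactly one e-in)
b0 stroke→TF1  (TF TF1: opposite of bond 1)
b4 stroke→J1  (common-f at J1 fixed by 0)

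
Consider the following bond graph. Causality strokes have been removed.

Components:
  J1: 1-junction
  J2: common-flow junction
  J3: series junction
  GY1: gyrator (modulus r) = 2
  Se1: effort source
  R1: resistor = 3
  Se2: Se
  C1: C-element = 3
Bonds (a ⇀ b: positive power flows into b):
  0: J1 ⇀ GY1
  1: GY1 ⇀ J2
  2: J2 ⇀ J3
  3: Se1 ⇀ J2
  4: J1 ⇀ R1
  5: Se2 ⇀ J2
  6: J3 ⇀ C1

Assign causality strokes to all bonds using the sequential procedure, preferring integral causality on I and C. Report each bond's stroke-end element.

#3 |J2  (Se1 fixes effort; stroke away)
#5 |J2  (Se2: effort source, stroke at far end)
#6 |J3  (C1: C, integral causality)
#2 |J2  (closing 1-jn rule on J3)
#1 |GY1  (J2: last free bond brings flow in)
#0 |GY1  (through GY1, causality inverts; strokes same side of GY1)
#4 |J1  (J1 flow already set via bond 0)

β0 |GY1
β1 |GY1
β2 |J2
β3 |J2
β4 |J1
β5 |J2
β6 |J3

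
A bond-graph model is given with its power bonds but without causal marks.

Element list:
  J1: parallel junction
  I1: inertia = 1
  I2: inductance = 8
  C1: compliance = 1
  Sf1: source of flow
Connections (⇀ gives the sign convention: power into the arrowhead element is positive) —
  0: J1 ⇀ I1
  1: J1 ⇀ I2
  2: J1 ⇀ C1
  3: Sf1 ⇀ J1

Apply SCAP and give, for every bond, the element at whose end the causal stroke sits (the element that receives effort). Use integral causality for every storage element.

b0 |I1
b1 |I2
b2 |J1
b3 |Sf1

#3 stroke at Sf1  (Sf1 (Sf) sets flow on bond)
#0 stroke at I1  (I1 outputs flow p/I1)
#1 stroke at I2  (I2: I, integral causality)
#2 stroke at J1  (closing 0-jn rule on J1)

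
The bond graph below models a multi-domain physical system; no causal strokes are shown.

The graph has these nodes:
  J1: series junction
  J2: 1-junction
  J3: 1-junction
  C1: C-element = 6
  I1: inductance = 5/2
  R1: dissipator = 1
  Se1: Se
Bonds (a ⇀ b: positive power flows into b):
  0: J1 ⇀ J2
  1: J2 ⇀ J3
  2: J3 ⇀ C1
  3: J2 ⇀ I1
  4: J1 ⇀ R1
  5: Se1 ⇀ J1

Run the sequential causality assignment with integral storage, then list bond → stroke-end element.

β5 stroke→J1  (Se1: effort source, stroke at far end)
β2 stroke→J3  (C1 integral (e out))
β1 stroke→J2  (J3: last free bond brings flow in)
β3 stroke→I1  (I1 outputs flow p/I1)
β0 stroke→J2  (1-jn J2 has f-setter on 3)
β4 stroke→J1  (common-f at J1 fixed by 0)

β0 stroke→J2
β1 stroke→J2
β2 stroke→J3
β3 stroke→I1
β4 stroke→J1
β5 stroke→J1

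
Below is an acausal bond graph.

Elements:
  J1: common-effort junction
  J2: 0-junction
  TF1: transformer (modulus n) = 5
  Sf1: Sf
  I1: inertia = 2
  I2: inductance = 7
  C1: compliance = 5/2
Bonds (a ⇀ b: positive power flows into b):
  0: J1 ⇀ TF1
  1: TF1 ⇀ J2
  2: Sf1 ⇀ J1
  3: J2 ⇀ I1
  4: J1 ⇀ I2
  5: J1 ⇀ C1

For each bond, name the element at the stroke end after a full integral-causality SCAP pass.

#2 →Sf1  (Sf1 fixes flow; stroke at Sf1)
#3 →I1  (I1 outputs flow p/I1)
#1 →J2  (only one effort-in slot at J2)
#0 →TF1  (TF1 one-in-one-out from 1)
#4 →I2  (prefer integral on I2)
#5 →J1  (J1 needs exactly one e-in)

#0 →TF1
#1 →J2
#2 →Sf1
#3 →I1
#4 →I2
#5 →J1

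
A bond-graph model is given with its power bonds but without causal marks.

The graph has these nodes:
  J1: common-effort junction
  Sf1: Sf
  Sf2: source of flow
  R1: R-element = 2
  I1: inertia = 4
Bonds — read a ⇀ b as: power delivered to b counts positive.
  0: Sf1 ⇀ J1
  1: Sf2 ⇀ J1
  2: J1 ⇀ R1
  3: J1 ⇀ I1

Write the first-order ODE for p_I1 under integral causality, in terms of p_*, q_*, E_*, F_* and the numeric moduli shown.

β0 |Sf1  (source Sf1 imposes f)
β1 |Sf2  (Sf2 fixes flow; stroke at Sf2)
β3 |I1  (I1 integral (f out))
β2 |J1  (J1: last free bond brings effort in)

dp_I1/dt = 2*F_Sf1 + 2*F_Sf2 - p_I1/2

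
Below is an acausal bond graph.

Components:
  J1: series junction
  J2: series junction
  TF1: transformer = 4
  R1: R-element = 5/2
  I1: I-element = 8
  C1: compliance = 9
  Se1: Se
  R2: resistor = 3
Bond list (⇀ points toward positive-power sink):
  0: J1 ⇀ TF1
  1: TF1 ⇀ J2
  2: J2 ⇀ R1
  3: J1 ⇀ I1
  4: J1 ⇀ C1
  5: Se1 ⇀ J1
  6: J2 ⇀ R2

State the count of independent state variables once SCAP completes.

β5 →J1  (Se1 (Se) sets effort on bond)
β3 →I1  (I1 outputs flow p/I1)
β0 →J1  (1-jn J1 has f-setter on 3)
β4 →J1  (1-jn J1 has f-setter on 3)
β1 →TF1  (TF TF1: opposite of bond 0)
β2 →J2  (J2: bond 1 brought flow, rest push out)
β6 →J2  (J2: bond 1 brought flow, rest push out)

2  (C1, I1 all integral)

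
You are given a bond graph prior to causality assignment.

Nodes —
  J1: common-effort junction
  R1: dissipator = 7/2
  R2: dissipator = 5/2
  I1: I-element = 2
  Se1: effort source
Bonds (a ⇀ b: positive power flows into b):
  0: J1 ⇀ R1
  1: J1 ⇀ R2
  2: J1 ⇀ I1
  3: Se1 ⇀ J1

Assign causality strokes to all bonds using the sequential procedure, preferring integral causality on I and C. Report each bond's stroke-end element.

β3 |J1  (source Se1 imposes e)
β0 |R1  (0-jn J1 has e-setter on 3)
β1 |R2  (0-jn J1 has e-setter on 3)
β2 |I1  (common-e at J1 fixed by 3)

bond 0 |R1
bond 1 |R2
bond 2 |I1
bond 3 |J1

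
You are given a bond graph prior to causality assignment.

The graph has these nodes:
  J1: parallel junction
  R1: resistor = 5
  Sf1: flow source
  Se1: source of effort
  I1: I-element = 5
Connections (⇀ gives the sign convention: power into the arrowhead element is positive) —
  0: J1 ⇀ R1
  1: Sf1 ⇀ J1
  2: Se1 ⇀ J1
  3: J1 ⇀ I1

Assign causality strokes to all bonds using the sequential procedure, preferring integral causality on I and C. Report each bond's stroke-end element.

β0 stroke→R1
β1 stroke→Sf1
β2 stroke→J1
β3 stroke→I1

b1 stroke at Sf1  (Sf1: flow source, stroke at near end)
b2 stroke at J1  (Se1: effort source, stroke at far end)
b0 stroke at R1  (0-jn J1 has e-setter on 2)
b3 stroke at I1  (J1 effort already set via bond 2)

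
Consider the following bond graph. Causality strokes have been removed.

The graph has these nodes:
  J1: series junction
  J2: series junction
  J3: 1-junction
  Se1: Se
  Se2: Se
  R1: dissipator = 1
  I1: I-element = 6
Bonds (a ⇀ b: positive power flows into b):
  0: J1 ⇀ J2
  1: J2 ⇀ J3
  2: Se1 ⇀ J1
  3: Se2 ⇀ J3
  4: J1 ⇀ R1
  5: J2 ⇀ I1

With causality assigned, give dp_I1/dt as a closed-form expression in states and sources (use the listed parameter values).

bond 2 stroke at J1  (source Se1 imposes e)
bond 3 stroke at J3  (source Se2 imposes e)
bond 1 stroke at J2  (only one flow-in slot at J3)
bond 5 stroke at I1  (I1 integral (f out))
bond 0 stroke at J2  (J2 flow already set via bond 5)
bond 4 stroke at J1  (1-jn J1 has f-setter on 0)

dp_I1/dt = E_Se1 + E_Se2 - p_I1/6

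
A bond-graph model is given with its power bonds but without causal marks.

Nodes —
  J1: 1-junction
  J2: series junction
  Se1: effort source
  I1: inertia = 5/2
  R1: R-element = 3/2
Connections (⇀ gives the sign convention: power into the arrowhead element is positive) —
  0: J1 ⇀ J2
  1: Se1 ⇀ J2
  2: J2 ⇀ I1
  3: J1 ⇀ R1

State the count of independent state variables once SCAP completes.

β1 |J2  (source Se1 imposes e)
β2 |I1  (I1 outputs flow p/I1)
β0 |J2  (1-jn J2 has f-setter on 2)
β3 |J1  (common-f at J1 fixed by 0)

1  (I1 all integral)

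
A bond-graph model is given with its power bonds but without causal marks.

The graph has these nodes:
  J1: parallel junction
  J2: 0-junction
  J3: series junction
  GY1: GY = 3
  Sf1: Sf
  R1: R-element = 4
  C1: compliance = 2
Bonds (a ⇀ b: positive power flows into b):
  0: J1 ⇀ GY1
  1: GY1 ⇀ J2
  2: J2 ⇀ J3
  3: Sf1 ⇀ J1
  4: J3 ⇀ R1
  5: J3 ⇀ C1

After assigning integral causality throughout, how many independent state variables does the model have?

β3 →Sf1  (Sf1 fixes flow; stroke at Sf1)
β0 →J1  (closing 0-jn rule on J1)
β1 →J2  (through GY1, causality inverts; strokes same side of GY1)
β2 →J3  (0-jn J2 has e-setter on 1)
β5 →J3  (C1 outputs effort q/C1)
β4 →R1  (J3 needs exactly one f-in)

1  (C1 all integral)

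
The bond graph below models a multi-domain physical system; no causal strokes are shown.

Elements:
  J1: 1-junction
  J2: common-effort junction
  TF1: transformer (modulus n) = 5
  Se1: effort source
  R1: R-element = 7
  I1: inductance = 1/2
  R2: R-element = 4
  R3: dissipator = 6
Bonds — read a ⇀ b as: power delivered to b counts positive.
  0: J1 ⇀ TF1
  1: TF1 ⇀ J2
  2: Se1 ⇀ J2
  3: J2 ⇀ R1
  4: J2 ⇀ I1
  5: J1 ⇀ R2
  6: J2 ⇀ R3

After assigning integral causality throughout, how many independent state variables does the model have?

b2 stroke→J2  (Se1 (Se) sets effort on bond)
b1 stroke→TF1  (J2 effort already set via bond 2)
b3 stroke→R1  (J2 effort already set via bond 2)
b4 stroke→I1  (J2: bond 2 brought effort, rest push out)
b6 stroke→R3  (common-e at J2 fixed by 2)
b0 stroke→J1  (TF TF1: opposite of bond 1)
b5 stroke→R2  (closing 1-jn rule on J1)

1  (I1 all integral)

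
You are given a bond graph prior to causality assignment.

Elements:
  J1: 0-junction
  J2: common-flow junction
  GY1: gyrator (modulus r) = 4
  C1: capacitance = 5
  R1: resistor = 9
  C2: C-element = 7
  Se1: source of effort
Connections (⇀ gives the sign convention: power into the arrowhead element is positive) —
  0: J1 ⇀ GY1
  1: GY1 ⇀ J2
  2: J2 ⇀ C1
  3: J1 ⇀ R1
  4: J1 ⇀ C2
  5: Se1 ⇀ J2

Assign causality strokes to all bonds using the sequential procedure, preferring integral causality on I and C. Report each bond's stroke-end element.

bond 5 stroke at J2  (source Se1 imposes e)
bond 2 stroke at J2  (prefer integral on C1)
bond 1 stroke at GY1  (J2: last free bond brings flow in)
bond 0 stroke at GY1  (through GY1, causality inverts; strokes same side of GY1)
bond 4 stroke at J1  (prefer integral on C2)
bond 3 stroke at R1  (common-e at J1 fixed by 4)

#0 →GY1
#1 →GY1
#2 →J2
#3 →R1
#4 →J1
#5 →J2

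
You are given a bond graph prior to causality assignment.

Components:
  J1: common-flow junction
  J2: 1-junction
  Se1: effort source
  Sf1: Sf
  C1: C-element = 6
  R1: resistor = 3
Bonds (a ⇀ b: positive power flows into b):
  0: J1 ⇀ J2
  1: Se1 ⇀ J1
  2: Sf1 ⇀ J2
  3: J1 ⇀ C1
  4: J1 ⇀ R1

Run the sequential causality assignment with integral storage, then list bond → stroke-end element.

β0 stroke at J2
β1 stroke at J1
β2 stroke at Sf1
β3 stroke at J1
β4 stroke at J1

bond 1 |J1  (source Se1 imposes e)
bond 2 |Sf1  (source Sf1 imposes f)
bond 0 |J2  (J2: bond 2 brought flow, rest push out)
bond 3 |J1  (common-f at J1 fixed by 0)
bond 4 |J1  (1-jn J1 has f-setter on 0)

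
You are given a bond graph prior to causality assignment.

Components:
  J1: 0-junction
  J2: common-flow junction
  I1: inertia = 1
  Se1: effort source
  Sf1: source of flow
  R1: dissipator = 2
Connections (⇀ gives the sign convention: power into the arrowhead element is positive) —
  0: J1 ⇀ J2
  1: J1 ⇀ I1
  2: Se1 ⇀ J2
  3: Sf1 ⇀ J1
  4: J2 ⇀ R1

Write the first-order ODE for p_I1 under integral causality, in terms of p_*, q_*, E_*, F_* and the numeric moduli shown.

dp_I1/dt = -E_Se1 + 2*F_Sf1 - 2*p_I1

bond 2 |J2  (source Se1 imposes e)
bond 3 |Sf1  (Sf1 fixes flow; stroke at Sf1)
bond 1 |I1  (prefer integral on I1)
bond 0 |J1  (J1 needs exactly one e-in)
bond 4 |J2  (J2: bond 0 brought flow, rest push out)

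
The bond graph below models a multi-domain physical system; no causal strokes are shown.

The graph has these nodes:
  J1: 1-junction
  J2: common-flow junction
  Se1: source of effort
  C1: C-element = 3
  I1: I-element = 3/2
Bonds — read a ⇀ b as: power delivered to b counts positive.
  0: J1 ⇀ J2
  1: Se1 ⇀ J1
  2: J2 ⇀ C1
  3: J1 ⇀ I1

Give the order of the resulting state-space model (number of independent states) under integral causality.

2  (C1, I1 all integral)

b1 stroke at J1  (source Se1 imposes e)
b2 stroke at J2  (C1: C, integral causality)
b0 stroke at J1  (only one flow-in slot at J2)
b3 stroke at I1  (J1 needs exactly one f-in)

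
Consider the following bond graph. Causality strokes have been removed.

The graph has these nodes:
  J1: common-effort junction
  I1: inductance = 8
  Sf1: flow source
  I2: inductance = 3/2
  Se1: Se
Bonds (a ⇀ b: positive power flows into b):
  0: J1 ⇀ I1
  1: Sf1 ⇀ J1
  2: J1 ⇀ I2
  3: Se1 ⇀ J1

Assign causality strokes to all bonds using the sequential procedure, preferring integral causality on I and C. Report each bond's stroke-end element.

#0 |I1
#1 |Sf1
#2 |I2
#3 |J1

bond 1 |Sf1  (Sf1: flow source, stroke at near end)
bond 3 |J1  (Se1 fixes effort; stroke away)
bond 0 |I1  (0-jn J1 has e-setter on 3)
bond 2 |I2  (J1 effort already set via bond 3)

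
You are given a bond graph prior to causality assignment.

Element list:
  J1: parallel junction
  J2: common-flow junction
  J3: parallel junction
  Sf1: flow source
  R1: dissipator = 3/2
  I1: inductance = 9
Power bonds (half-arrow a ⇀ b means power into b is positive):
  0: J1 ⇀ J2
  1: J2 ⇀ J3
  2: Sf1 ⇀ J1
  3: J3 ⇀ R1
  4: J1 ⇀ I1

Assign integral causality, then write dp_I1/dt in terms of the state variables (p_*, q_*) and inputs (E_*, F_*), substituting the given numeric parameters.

β2 |Sf1  (Sf1 (Sf) sets flow on bond)
β4 |I1  (I1: I, integral causality)
β0 |J1  (J1 needs exactly one e-in)
β1 |J2  (J2: bond 0 brought flow, rest push out)
β3 |J3  (J3 needs exactly one e-in)

dp_I1/dt = 3*F_Sf1/2 - p_I1/6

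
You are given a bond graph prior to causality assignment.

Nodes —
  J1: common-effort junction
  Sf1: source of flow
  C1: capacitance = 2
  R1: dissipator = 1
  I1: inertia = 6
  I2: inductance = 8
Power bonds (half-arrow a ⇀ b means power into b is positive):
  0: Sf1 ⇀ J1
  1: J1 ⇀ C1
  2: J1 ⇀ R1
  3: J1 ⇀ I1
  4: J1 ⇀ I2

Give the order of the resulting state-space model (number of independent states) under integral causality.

3  (C1, I1, I2 all integral)

#0 stroke→Sf1  (source Sf1 imposes f)
#1 stroke→J1  (C1: C, integral causality)
#2 stroke→R1  (0-jn J1 has e-setter on 1)
#3 stroke→I1  (0-jn J1 has e-setter on 1)
#4 stroke→I2  (J1: bond 1 brought effort, rest push out)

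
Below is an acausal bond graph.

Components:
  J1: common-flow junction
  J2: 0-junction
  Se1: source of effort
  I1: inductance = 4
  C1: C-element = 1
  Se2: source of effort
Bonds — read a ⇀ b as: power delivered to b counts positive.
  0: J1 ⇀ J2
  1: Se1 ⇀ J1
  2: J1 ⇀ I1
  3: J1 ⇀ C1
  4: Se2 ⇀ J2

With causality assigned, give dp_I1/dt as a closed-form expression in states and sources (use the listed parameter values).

dp_I1/dt = E_Se1 - E_Se2 - q_C1

#1 →J1  (Se1 (Se) sets effort on bond)
#4 →J2  (Se2: effort source, stroke at far end)
#0 →J1  (common-e at J2 fixed by 4)
#2 →I1  (I1 outputs flow p/I1)
#3 →J1  (common-f at J1 fixed by 2)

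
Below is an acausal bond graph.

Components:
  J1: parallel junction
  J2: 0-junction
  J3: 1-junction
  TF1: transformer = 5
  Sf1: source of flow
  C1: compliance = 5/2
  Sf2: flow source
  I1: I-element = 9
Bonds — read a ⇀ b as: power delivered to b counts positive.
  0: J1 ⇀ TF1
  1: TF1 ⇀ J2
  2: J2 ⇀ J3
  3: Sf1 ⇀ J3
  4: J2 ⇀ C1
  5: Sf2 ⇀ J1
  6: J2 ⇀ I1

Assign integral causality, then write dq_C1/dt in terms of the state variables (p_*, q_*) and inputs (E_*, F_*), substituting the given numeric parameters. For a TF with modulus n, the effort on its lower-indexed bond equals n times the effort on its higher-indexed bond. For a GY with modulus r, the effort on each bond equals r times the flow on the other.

#3 stroke at Sf1  (Sf1: flow source, stroke at near end)
#5 stroke at Sf2  (Sf2: flow source, stroke at near end)
#0 stroke at J1  (J1 needs exactly one e-in)
#2 stroke at J3  (J3 flow already set via bond 3)
#1 stroke at TF1  (TF1 one-in-one-out from 0)
#4 stroke at J2  (C1: C, integral causality)
#6 stroke at I1  (J2: bond 4 brought effort, rest push out)

dq_C1/dt = -F_Sf1 + 5*F_Sf2 - p_I1/9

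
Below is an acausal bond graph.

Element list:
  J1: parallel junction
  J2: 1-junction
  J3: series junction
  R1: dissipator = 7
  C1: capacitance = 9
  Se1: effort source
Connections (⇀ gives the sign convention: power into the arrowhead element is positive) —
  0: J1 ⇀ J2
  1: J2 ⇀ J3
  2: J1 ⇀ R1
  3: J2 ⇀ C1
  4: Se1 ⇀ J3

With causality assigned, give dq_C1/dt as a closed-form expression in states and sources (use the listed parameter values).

#4 |J3  (Se1 fixes effort; stroke away)
#1 |J2  (J3 needs exactly one f-in)
#3 |J2  (C1 outputs effort q/C1)
#0 |J1  (J2 needs exactly one f-in)
#2 |R1  (J1: bond 0 brought effort, rest push out)

dq_C1/dt = E_Se1/7 - q_C1/63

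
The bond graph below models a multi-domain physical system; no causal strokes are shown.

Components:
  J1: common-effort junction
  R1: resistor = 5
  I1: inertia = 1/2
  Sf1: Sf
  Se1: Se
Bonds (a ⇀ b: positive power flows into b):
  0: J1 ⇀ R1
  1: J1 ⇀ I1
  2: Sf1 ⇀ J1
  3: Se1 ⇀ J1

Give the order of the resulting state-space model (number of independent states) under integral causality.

1  (I1 all integral)

bond 2 →Sf1  (Sf1 fixes flow; stroke at Sf1)
bond 3 →J1  (Se1: effort source, stroke at far end)
bond 0 →R1  (J1: bond 3 brought effort, rest push out)
bond 1 →I1  (J1: bond 3 brought effort, rest push out)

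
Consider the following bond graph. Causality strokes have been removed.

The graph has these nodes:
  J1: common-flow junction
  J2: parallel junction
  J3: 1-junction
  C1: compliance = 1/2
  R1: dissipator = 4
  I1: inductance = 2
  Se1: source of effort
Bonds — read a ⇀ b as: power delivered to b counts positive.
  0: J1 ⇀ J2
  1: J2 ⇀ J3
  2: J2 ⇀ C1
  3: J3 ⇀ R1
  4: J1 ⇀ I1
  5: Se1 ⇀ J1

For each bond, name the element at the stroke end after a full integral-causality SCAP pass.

bond 5 stroke→J1  (Se1: effort source, stroke at far end)
bond 2 stroke→J2  (C1 outputs effort q/C1)
bond 0 stroke→J1  (J2: bond 2 brought effort, rest push out)
bond 1 stroke→J3  (J2 effort already set via bond 2)
bond 3 stroke→R1  (closing 1-jn rule on J3)
bond 4 stroke→I1  (only one flow-in slot at J1)

#0 |J1
#1 |J3
#2 |J2
#3 |R1
#4 |I1
#5 |J1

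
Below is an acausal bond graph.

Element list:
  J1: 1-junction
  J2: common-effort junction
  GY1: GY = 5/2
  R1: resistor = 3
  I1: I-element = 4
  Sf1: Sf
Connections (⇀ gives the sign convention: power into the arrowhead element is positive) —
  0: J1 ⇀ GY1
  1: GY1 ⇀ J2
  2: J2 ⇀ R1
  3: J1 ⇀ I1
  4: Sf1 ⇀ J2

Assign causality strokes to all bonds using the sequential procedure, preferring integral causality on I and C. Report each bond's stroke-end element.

b4 →Sf1  (Sf1 fixes flow; stroke at Sf1)
b3 →I1  (I1 integral (f out))
b0 →J1  (common-f at J1 fixed by 3)
b1 →J2  (through GY1, causality inverts; strokes same side of GY1)
b2 →R1  (0-jn J2 has e-setter on 1)

β0 |J1
β1 |J2
β2 |R1
β3 |I1
β4 |Sf1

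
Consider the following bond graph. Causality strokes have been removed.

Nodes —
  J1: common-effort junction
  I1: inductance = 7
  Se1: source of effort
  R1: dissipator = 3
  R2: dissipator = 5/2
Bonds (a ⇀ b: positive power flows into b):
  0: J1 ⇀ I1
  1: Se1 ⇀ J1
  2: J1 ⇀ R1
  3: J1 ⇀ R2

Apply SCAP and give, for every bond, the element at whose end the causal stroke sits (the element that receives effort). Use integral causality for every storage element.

bond 0 →I1
bond 1 →J1
bond 2 →R1
bond 3 →R2

bond 1 stroke at J1  (Se1 fixes effort; stroke away)
bond 0 stroke at I1  (J1 effort already set via bond 1)
bond 2 stroke at R1  (common-e at J1 fixed by 1)
bond 3 stroke at R2  (0-jn J1 has e-setter on 1)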